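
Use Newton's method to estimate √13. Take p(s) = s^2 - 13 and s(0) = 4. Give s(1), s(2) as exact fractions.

p'(s) = 2s.
p(4) = 3, p'(4) = 8, so s(1) = 4 - 3/8 = 29/8.
p(29/8) = 9/64, p'(29/8) = 29/4, so s(2) = (29/8) - (9/64)/(29/4) = 1673/464.

s(1) = 29/8, s(2) = 1673/464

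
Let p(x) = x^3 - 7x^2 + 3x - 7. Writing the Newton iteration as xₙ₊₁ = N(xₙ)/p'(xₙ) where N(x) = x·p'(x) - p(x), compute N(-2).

-37

p'(x) = 3x^2 - 14x + 3.
N(x) = x·p'(x) - p(x) = x·(3x^2 - 14x + 3) - (x^3 - 7x^2 + 3x - 7) = 2x^3 - 7x^2 + 7.
N(-2) = -37.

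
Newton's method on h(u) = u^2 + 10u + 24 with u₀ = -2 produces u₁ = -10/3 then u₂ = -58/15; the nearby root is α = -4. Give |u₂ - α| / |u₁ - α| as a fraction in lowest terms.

u₁ - α = -10/3 - (-4) = -10/3 + 4 = 2/3, so |u₁ - α| = 2/3.
u₂ - α = -58/15 - (-4) = -58/15 + 4 = 2/15, so |u₂ - α| = 2/15.
Ratio = (2/15) / (2/3) = 1/5.

1/5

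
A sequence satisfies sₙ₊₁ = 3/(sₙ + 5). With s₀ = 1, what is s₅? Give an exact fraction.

s₁ = 3/(1 + 5) = 1/2.
s₂ = 3/(1/2 + 5) = 6/11.
s₃ = 3/(6/11 + 5) = 33/61.
s₄ = 3/(33/61 + 5) = 183/338.
s₅ = 3/(183/338 + 5) = 1014/1873.

1014/1873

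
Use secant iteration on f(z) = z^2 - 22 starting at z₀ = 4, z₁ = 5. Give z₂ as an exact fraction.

14/3

f(4) = -6, f(5) = 3. z₂ = 5 - 3·(5 - 4)/(3 - (-6)) = 14/3.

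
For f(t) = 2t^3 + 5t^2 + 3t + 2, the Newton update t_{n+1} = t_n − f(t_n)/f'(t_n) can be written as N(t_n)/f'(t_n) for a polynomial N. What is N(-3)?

−65

f'(t) = 6t^2 + 10t + 3.
N(t) = t·f'(t) − f(t) = t·(6t^2 + 10t + 3) − (2t^3 + 5t^2 + 3t + 2) = 4t^3 + 5t^2 − 2.
N(-3) = −65.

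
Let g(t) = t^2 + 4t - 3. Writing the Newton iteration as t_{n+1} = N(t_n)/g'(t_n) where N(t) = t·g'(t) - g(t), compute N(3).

12

g'(t) = 2t + 4.
N(t) = t·g'(t) - g(t) = t·(2t + 4) - (t^2 + 4t - 3) = t^2 + 3.
N(3) = 12.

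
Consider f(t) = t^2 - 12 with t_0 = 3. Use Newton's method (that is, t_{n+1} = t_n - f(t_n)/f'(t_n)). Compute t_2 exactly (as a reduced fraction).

97/28

f'(t) = 2t.
f(3) = -3, f'(3) = 6, so t_1 = 3 - (-3)/6 = 7/2.
f(7/2) = 1/4, f'(7/2) = 7, so t_2 = (7/2) - (1/4)/7 = 97/28.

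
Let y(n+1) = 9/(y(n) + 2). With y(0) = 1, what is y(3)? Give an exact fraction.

45/19

y(1) = 9/(1 + 2) = 3.
y(2) = 9/(3 + 2) = 9/5.
y(3) = 9/(9/5 + 2) = 45/19.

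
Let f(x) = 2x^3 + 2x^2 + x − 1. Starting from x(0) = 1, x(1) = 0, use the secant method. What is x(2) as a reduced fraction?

1/5

f(1) = 4, f(0) = −1. x(2) = 0 − (−1)·(0 − 1)/((−1) − 4) = 1/5.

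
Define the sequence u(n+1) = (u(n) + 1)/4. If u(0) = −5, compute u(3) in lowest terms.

1/4

u(1) = ((−5) + 1)/4 = −1.
u(2) = ((−1) + 1)/4 = 0.
u(3) = (0 + 1)/4 = 1/4.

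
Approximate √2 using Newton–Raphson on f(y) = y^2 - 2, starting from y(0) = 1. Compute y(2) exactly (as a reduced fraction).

17/12

f'(y) = 2y.
f(1) = -1, f'(1) = 2, so y(1) = 1 - (-1)/2 = 3/2.
f(3/2) = 1/4, f'(3/2) = 3, so y(2) = (3/2) - (1/4)/3 = 17/12.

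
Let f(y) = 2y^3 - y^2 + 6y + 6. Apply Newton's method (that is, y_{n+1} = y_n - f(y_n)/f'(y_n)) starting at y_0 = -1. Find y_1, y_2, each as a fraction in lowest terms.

f'(y) = 6y^2 - 2y + 6.
f(-1) = -3, f'(-1) = 14, so y_1 = (-1) - (-3)/14 = -11/14.
f(-11/14) = -207/686, f'(-11/14) = 1105/98, so y_2 = (-11/14) - (-207/686)/(1105/98) = -11741/15470.

y_1 = -11/14, y_2 = -11741/15470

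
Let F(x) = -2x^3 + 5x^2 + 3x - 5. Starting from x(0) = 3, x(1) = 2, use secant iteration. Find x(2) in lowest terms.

F(3) = -5, F(2) = 5. x(2) = 2 - 5·(2 - 3)/(5 - (-5)) = 5/2.

5/2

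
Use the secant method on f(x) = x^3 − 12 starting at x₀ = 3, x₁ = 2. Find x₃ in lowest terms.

f(3) = 15, f(2) = −4. x₂ = 2 − (−4)·(2 − 3)/((−4) − 15) = 42/19.
f(2) = −4, f(42/19) = −8220/6859. x₃ = (42/19) − (−8220/6859)·((42/19) − 2)/((−8220/6859) − (−4)) = 2763/1201.

2763/1201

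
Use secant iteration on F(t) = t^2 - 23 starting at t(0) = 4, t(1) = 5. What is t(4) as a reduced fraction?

F(4) = -7, F(5) = 2. t(2) = 5 - 2·(5 - 4)/(2 - (-7)) = 43/9.
F(5) = 2, F(43/9) = -14/81. t(3) = (43/9) - (-14/81)·((43/9) - 5)/((-14/81) - 2) = 211/44.
F(43/9) = -14/81, F(211/44) = -7/1936. t(4) = (211/44) - (-7/1936)·((211/44) - (43/9))/((-7/1936) - (-14/81)) = 18181/3791.

18181/3791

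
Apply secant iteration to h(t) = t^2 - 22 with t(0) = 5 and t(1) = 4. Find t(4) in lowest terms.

1712/365

h(5) = 3, h(4) = -6. t(2) = 4 - (-6)·(4 - 5)/((-6) - 3) = 14/3.
h(4) = -6, h(14/3) = -2/9. t(3) = (14/3) - (-2/9)·((14/3) - 4)/((-2/9) - (-6)) = 61/13.
h(14/3) = -2/9, h(61/13) = 3/169. t(4) = (61/13) - (3/169)·((61/13) - (14/3))/((3/169) - (-2/9)) = 1712/365.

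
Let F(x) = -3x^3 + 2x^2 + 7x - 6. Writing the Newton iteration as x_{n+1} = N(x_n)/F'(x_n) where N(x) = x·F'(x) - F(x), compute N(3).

F'(x) = -9x^2 + 4x + 7.
N(x) = x·F'(x) - F(x) = x·(-9x^2 + 4x + 7) - (-3x^3 + 2x^2 + 7x - 6) = -6x^3 + 2x^2 + 6.
N(3) = -138.

-138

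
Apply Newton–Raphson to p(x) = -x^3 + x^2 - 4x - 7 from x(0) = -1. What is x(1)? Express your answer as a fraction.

p'(x) = -3x^2 + 2x - 4.
p(-1) = -1, p'(-1) = -9, so x(1) = (-1) - (-1)/(-9) = -10/9.

-10/9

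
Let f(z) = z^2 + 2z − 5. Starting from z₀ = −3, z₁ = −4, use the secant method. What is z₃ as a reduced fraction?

f(−3) = −2, f(−4) = 3. z₂ = (−4) − 3·((−4) − (−3))/(3 − (−2)) = −17/5.
f(−4) = 3, f(−17/5) = −6/25. z₃ = (−17/5) − (−6/25)·((−17/5) − (−4))/((−6/25) − 3) = −31/9.

−31/9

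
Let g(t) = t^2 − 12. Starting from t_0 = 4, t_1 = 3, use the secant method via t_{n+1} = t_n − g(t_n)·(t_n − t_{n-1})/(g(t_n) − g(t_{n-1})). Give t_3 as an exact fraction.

52/15

g(4) = 4, g(3) = −3. t_2 = 3 − (−3)·(3 − 4)/((−3) − 4) = 24/7.
g(3) = −3, g(24/7) = −12/49. t_3 = (24/7) − (−12/49)·((24/7) − 3)/((−12/49) − (−3)) = 52/15.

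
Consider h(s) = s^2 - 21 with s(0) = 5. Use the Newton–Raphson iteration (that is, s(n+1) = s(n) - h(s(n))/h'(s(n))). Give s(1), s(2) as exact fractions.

s(1) = 23/5, s(2) = 527/115

h'(s) = 2s.
h(5) = 4, h'(5) = 10, so s(1) = 5 - 4/10 = 23/5.
h(23/5) = 4/25, h'(23/5) = 46/5, so s(2) = (23/5) - (4/25)/(46/5) = 527/115.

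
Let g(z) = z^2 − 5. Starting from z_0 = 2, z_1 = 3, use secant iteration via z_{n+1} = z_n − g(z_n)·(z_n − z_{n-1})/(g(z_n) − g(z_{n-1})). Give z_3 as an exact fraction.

g(2) = −1, g(3) = 4. z_2 = 3 − 4·(3 − 2)/(4 − (−1)) = 11/5.
g(3) = 4, g(11/5) = −4/25. z_3 = (11/5) − (−4/25)·((11/5) − 3)/((−4/25) − 4) = 29/13.

29/13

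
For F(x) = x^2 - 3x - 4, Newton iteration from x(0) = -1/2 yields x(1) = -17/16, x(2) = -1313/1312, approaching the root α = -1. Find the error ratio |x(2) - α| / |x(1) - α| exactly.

1/82

x(1) - α = -17/16 - (-1) = -17/16 + 1 = -1/16, so |x(1) - α| = 1/16.
x(2) - α = -1313/1312 - (-1) = -1313/1312 + 1 = -1/1312, so |x(2) - α| = 1/1312.
Ratio = (1/1312) / (1/16) = 1/82.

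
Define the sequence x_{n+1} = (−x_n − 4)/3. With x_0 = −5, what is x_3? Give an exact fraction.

−23/27

x_1 = (−(−5) − 4)/3 = 1/3.
x_2 = (−(1/3) − 4)/3 = −13/9.
x_3 = (−(−13/9) − 4)/3 = −23/27.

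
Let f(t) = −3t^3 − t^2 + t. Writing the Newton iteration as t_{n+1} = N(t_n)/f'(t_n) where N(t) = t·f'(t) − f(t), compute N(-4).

368

f'(t) = −9t^2 − 2t + 1.
N(t) = t·f'(t) − f(t) = t·(−9t^2 − 2t + 1) − (−3t^3 − t^2 + t) = −6t^3 − t^2.
N(-4) = 368.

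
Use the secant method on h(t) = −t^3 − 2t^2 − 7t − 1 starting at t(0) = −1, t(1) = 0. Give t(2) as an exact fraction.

h(−1) = 5, h(0) = −1. t(2) = 0 − (−1)·(0 − (−1))/((−1) − 5) = −1/6.

−1/6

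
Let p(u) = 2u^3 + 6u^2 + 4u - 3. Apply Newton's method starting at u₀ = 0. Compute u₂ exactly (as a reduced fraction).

129/262

p'(u) = 6u^2 + 12u + 4.
p(0) = -3, p'(0) = 4, so u₁ = 0 - (-3)/4 = 3/4.
p(3/4) = 135/32, p'(3/4) = 131/8, so u₂ = (3/4) - (135/32)/(131/8) = 129/262.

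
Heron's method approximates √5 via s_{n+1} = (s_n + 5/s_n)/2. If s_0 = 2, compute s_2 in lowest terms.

s_1 = (2 + 5/2)/2 = 9/4.
s_2 = (9/4 + 5/(9/4))/2 = 161/72.

161/72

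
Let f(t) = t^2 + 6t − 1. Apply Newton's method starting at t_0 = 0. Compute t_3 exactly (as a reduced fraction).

f'(t) = 2t + 6.
f(0) = −1, f'(0) = 6, so t_1 = 0 − (−1)/6 = 1/6.
f(1/6) = 1/36, f'(1/6) = 19/3, so t_2 = (1/6) − (1/36)/(19/3) = 37/228.
f(37/228) = 1/51984, f'(37/228) = 721/114, so t_3 = (37/228) − (1/51984)/(721/114) = 53353/328776.

53353/328776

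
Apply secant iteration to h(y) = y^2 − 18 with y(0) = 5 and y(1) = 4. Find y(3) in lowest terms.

h(5) = 7, h(4) = −2. y(2) = 4 − (−2)·(4 − 5)/((−2) − 7) = 38/9.
h(4) = −2, h(38/9) = −14/81. y(3) = (38/9) − (−14/81)·((38/9) − 4)/((−14/81) − (−2)) = 157/37.

157/37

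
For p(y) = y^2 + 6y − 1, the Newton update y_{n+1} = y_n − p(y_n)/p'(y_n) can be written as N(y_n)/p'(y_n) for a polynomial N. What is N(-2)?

p'(y) = 2y + 6.
N(y) = y·p'(y) − p(y) = y·(2y + 6) − (y^2 + 6y − 1) = y^2 + 1.
N(-2) = 5.

5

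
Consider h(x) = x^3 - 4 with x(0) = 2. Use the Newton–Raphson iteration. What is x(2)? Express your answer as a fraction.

358/225

h'(x) = 3x^2.
h(2) = 4, h'(2) = 12, so x(1) = 2 - 4/12 = 5/3.
h(5/3) = 17/27, h'(5/3) = 25/3, so x(2) = (5/3) - (17/27)/(25/3) = 358/225.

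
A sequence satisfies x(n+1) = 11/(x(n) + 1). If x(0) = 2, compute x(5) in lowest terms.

2211/718

x(1) = 11/(2 + 1) = 11/3.
x(2) = 11/(11/3 + 1) = 33/14.
x(3) = 11/(33/14 + 1) = 154/47.
x(4) = 11/(154/47 + 1) = 517/201.
x(5) = 11/(517/201 + 1) = 2211/718.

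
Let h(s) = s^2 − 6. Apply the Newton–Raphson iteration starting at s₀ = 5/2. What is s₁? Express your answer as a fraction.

49/20

h'(s) = 2s.
h(5/2) = 1/4, h'(5/2) = 5, so s₁ = (5/2) − (1/4)/5 = 49/20.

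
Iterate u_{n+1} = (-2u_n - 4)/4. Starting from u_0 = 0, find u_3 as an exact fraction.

u_1 = (-2·0 - 4)/4 = -1.
u_2 = (-2·(-1) - 4)/4 = -1/2.
u_3 = (-2·(-1/2) - 4)/4 = -3/4.

-3/4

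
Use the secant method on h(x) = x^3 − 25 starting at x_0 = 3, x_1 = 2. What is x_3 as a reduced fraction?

h(3) = 2, h(2) = −17. x_2 = 2 − (−17)·(2 − 3)/((−17) − 2) = 55/19.
h(2) = −17, h(55/19) = −5100/6859. x_3 = (55/19) − (−5100/6859)·((55/19) − 2)/((−5100/6859) − (−17)) = 19255/6559.

19255/6559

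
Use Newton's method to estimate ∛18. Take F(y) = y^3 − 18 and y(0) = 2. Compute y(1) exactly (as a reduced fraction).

17/6

F'(y) = 3y^2.
F(2) = −10, F'(2) = 12, so y(1) = 2 − (−10)/12 = 17/6.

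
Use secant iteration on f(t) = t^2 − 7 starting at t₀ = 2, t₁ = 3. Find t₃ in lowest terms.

37/14

f(2) = −3, f(3) = 2. t₂ = 3 − 2·(3 − 2)/(2 − (−3)) = 13/5.
f(3) = 2, f(13/5) = −6/25. t₃ = (13/5) − (−6/25)·((13/5) − 3)/((−6/25) − 2) = 37/14.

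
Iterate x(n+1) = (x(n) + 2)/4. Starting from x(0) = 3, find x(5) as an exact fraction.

x(1) = (3 + 2)/4 = 5/4.
x(2) = ((5/4) + 2)/4 = 13/16.
x(3) = ((13/16) + 2)/4 = 45/64.
x(4) = ((45/64) + 2)/4 = 173/256.
x(5) = ((173/256) + 2)/4 = 685/1024.

685/1024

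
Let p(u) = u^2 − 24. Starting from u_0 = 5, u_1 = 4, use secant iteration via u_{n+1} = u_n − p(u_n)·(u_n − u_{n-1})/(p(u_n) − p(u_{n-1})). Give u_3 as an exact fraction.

p(5) = 1, p(4) = −8. u_2 = 4 − (−8)·(4 − 5)/((−8) − 1) = 44/9.
p(4) = −8, p(44/9) = −8/81. u_3 = (44/9) − (−8/81)·((44/9) − 4)/((−8/81) − (−8)) = 49/10.

49/10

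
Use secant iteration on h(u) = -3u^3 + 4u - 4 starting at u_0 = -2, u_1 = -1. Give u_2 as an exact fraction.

-22/17

h(-2) = 12, h(-1) = -5. u_2 = (-1) - (-5)·((-1) - (-2))/((-5) - 12) = -22/17.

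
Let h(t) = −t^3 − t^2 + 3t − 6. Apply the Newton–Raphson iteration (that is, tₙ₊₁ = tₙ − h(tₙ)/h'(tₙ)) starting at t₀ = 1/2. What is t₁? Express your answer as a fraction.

h'(t) = −3t^2 − 2t + 3.
h(1/2) = −39/8, h'(1/2) = 5/4, so t₁ = (1/2) − (−39/8)/(5/4) = 22/5.

22/5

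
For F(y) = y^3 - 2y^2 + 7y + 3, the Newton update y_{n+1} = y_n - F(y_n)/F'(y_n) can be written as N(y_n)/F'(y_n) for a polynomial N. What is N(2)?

5

F'(y) = 3y^2 - 4y + 7.
N(y) = y·F'(y) - F(y) = y·(3y^2 - 4y + 7) - (y^3 - 2y^2 + 7y + 3) = 2y^3 - 2y^2 - 3.
N(2) = 5.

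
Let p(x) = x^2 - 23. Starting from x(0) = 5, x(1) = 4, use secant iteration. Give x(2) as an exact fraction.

p(5) = 2, p(4) = -7. x(2) = 4 - (-7)·(4 - 5)/((-7) - 2) = 43/9.

43/9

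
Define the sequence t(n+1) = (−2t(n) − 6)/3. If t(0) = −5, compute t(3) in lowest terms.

−2/27

t(1) = (−2·(−5) − 6)/3 = 4/3.
t(2) = (−2·(4/3) − 6)/3 = −26/9.
t(3) = (−2·(−26/9) − 6)/3 = −2/27.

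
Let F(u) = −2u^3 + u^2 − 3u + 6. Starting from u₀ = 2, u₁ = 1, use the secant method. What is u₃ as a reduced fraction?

F(2) = −12, F(1) = 2. u₂ = 1 − 2·(1 − 2)/(2 − (−12)) = 8/7.
F(1) = 2, F(8/7) = 306/343. u₃ = (8/7) − (306/343)·((8/7) − 1)/((306/343) − 2) = 239/190.

239/190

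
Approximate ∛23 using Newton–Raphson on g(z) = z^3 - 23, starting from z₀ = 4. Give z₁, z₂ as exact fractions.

z₁ = 151/48, z₂ = 4714759/1641672

g'(z) = 3z^2.
g(4) = 41, g'(4) = 48, so z₁ = 4 - 41/48 = 151/48.
g(151/48) = 899335/110592, g'(151/48) = 22801/768, so z₂ = (151/48) - (899335/110592)/(22801/768) = 4714759/1641672.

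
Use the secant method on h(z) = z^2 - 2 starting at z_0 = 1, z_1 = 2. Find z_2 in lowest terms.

h(1) = -1, h(2) = 2. z_2 = 2 - 2·(2 - 1)/(2 - (-1)) = 4/3.

4/3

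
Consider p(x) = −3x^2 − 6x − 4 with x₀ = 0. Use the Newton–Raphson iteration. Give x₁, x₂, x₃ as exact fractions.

p'(x) = −6x − 6.
p(0) = −4, p'(0) = −6, so x₁ = 0 − (−4)/(−6) = −2/3.
p(−2/3) = −4/3, p'(−2/3) = −2, so x₂ = (−2/3) − (−4/3)/(−2) = −4/3.
p(−4/3) = −4/3, p'(−4/3) = 2, so x₃ = (−4/3) − (−4/3)/2 = −2/3.

x₁ = −2/3, x₂ = −4/3, x₃ = −2/3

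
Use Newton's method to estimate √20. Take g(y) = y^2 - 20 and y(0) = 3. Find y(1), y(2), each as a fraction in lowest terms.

g'(y) = 2y.
g(3) = -11, g'(3) = 6, so y(1) = 3 - (-11)/6 = 29/6.
g(29/6) = 121/36, g'(29/6) = 29/3, so y(2) = (29/6) - (121/36)/(29/3) = 1561/348.

y(1) = 29/6, y(2) = 1561/348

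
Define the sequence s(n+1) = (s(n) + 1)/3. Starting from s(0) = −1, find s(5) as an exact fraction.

s(1) = ((−1) + 1)/3 = 0.
s(2) = (0 + 1)/3 = 1/3.
s(3) = ((1/3) + 1)/3 = 4/9.
s(4) = ((4/9) + 1)/3 = 13/27.
s(5) = ((13/27) + 1)/3 = 40/81.

40/81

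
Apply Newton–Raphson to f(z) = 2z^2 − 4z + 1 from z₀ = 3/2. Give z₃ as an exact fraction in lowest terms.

f'(z) = 4z − 4.
f(3/2) = −1/2, f'(3/2) = 2, so z₁ = (3/2) − (−1/2)/2 = 7/4.
f(7/4) = 1/8, f'(7/4) = 3, so z₂ = (7/4) − (1/8)/3 = 41/24.
f(41/24) = 1/288, f'(41/24) = 17/6, so z₃ = (41/24) − (1/288)/(17/6) = 1393/816.

1393/816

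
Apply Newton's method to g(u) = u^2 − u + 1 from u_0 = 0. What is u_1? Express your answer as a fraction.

g'(u) = 2u − 1.
g(0) = 1, g'(0) = −1, so u_1 = 0 − 1/(−1) = 1.

1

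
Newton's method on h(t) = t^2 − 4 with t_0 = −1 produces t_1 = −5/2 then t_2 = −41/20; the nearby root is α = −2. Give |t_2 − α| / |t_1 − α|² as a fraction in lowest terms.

1/5

t_1 − α = −5/2 − (−2) = −5/2 + 2 = −1/2, so |t_1 − α| = 1/2.
t_2 − α = −41/20 − (−2) = −41/20 + 2 = −1/20, so |t_2 − α| = 1/20.
|t_1 − α|² = 1/4.
Ratio = (1/20) / (1/4) = 1/5.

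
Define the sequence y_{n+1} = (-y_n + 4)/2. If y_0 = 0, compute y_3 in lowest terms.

3/2

y_1 = (-0 + 4)/2 = 2.
y_2 = (-2 + 4)/2 = 1.
y_3 = (-1 + 4)/2 = 3/2.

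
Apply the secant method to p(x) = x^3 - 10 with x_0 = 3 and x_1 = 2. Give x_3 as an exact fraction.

4925/2282

p(3) = 17, p(2) = -2. x_2 = 2 - (-2)·(2 - 3)/((-2) - 17) = 40/19.
p(2) = -2, p(40/19) = -4590/6859. x_3 = (40/19) - (-4590/6859)·((40/19) - 2)/((-4590/6859) - (-2)) = 4925/2282.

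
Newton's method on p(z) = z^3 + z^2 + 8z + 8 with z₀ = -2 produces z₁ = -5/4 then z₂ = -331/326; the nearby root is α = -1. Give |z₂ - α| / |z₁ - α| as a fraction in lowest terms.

10/163

z₁ - α = -5/4 - (-1) = -5/4 + 1 = -1/4, so |z₁ - α| = 1/4.
z₂ - α = -331/326 - (-1) = -331/326 + 1 = -5/326, so |z₂ - α| = 5/326.
Ratio = (5/326) / (1/4) = 10/163.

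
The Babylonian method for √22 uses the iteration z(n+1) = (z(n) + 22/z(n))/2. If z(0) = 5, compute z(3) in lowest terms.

38878481/8288920

z(1) = (5 + 22/5)/2 = 47/10.
z(2) = (47/10 + 22/(47/10))/2 = 4409/940.
z(3) = (4409/940 + 22/(4409/940))/2 = 38878481/8288920.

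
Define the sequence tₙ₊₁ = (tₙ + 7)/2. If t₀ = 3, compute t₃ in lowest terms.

13/2

t₁ = (3 + 7)/2 = 5.
t₂ = (5 + 7)/2 = 6.
t₃ = (6 + 7)/2 = 13/2.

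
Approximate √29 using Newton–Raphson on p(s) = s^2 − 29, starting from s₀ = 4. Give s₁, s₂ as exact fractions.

p'(s) = 2s.
p(4) = −13, p'(4) = 8, so s₁ = 4 − (−13)/8 = 45/8.
p(45/8) = 169/64, p'(45/8) = 45/4, so s₂ = (45/8) − (169/64)/(45/4) = 3881/720.

s₁ = 45/8, s₂ = 3881/720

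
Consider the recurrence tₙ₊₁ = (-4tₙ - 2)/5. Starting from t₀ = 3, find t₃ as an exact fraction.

t₁ = (-4·3 - 2)/5 = -14/5.
t₂ = (-4·(-14/5) - 2)/5 = 46/25.
t₃ = (-4·(46/25) - 2)/5 = -234/125.

-234/125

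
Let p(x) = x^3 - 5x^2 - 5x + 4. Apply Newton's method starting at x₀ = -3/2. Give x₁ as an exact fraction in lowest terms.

p'(x) = 3x^2 - 10x - 5.
p(-3/2) = -25/8, p'(-3/2) = 67/4, so x₁ = (-3/2) - (-25/8)/(67/4) = -88/67.

-88/67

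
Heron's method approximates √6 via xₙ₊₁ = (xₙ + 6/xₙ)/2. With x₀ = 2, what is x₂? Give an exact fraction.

x₁ = (2 + 6/2)/2 = 5/2.
x₂ = (5/2 + 6/(5/2))/2 = 49/20.

49/20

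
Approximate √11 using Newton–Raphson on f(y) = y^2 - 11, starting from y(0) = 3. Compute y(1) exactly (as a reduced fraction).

10/3

f'(y) = 2y.
f(3) = -2, f'(3) = 6, so y(1) = 3 - (-2)/6 = 10/3.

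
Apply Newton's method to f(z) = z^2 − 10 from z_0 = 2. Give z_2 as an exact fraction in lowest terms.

f'(z) = 2z.
f(2) = −6, f'(2) = 4, so z_1 = 2 − (−6)/4 = 7/2.
f(7/2) = 9/4, f'(7/2) = 7, so z_2 = (7/2) − (9/4)/7 = 89/28.

89/28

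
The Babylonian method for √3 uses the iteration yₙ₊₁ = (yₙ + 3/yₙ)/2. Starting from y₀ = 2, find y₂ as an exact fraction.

97/56

y₁ = (2 + 3/2)/2 = 7/4.
y₂ = (7/4 + 3/(7/4))/2 = 97/56.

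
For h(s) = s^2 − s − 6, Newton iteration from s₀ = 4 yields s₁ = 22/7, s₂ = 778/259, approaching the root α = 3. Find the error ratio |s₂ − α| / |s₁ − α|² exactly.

7/37

s₁ − α = 22/7 − 3 = 1/7, so |s₁ − α| = 1/7.
s₂ − α = 778/259 − 3 = 1/259, so |s₂ − α| = 1/259.
|s₁ − α|² = 1/49.
Ratio = (1/259) / (1/49) = 7/37.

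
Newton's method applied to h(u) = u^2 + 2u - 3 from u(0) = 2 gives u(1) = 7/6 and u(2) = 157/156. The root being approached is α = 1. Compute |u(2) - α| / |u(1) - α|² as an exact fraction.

u(1) - α = 7/6 - 1 = 1/6, so |u(1) - α| = 1/6.
u(2) - α = 157/156 - 1 = 1/156, so |u(2) - α| = 1/156.
|u(1) - α|² = 1/36.
Ratio = (1/156) / (1/36) = 3/13.

3/13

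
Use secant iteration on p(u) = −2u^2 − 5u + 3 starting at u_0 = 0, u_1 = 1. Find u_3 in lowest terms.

27/55

p(0) = 3, p(1) = −4. u_2 = 1 − (−4)·(1 − 0)/((−4) − 3) = 3/7.
p(1) = −4, p(3/7) = 24/49. u_3 = (3/7) − (24/49)·((3/7) − 1)/((24/49) − (−4)) = 27/55.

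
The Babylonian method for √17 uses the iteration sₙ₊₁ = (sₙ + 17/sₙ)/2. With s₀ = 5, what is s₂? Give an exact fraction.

433/105

s₁ = (5 + 17/5)/2 = 21/5.
s₂ = (21/5 + 17/(21/5))/2 = 433/105.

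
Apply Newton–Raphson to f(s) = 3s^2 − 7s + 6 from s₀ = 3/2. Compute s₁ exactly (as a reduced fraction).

f'(s) = 6s − 7.
f(3/2) = 9/4, f'(3/2) = 2, so s₁ = (3/2) − (9/4)/2 = 3/8.

3/8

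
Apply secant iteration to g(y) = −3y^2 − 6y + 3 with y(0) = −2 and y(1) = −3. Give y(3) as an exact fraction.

−12/5

g(−2) = 3, g(−3) = −6. y(2) = (−3) − (−6)·((−3) − (−2))/((−6) − 3) = −7/3.
g(−3) = −6, g(−7/3) = 2/3. y(3) = (−7/3) − (2/3)·((−7/3) − (−3))/((2/3) − (−6)) = −12/5.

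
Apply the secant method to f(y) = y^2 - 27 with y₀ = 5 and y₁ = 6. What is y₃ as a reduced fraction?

f(5) = -2, f(6) = 9. y₂ = 6 - 9·(6 - 5)/(9 - (-2)) = 57/11.
f(6) = 9, f(57/11) = -18/121. y₃ = (57/11) - (-18/121)·((57/11) - 6)/((-18/121) - 9) = 213/41.

213/41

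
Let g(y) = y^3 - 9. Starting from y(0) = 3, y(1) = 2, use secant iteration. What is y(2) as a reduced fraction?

39/19

g(3) = 18, g(2) = -1. y(2) = 2 - (-1)·(2 - 3)/((-1) - 18) = 39/19.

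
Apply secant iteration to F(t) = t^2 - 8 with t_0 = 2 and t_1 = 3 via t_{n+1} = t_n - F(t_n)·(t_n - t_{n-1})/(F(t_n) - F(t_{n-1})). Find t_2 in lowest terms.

14/5

F(2) = -4, F(3) = 1. t_2 = 3 - 1·(3 - 2)/(1 - (-4)) = 14/5.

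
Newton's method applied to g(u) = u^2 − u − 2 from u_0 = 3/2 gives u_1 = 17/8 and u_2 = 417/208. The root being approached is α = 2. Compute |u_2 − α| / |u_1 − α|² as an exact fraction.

4/13

u_1 − α = 17/8 − 2 = 1/8, so |u_1 − α| = 1/8.
u_2 − α = 417/208 − 2 = 1/208, so |u_2 − α| = 1/208.
|u_1 − α|² = 1/64.
Ratio = (1/208) / (1/64) = 4/13.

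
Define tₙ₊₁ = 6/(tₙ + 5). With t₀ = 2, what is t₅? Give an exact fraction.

t₁ = 6/(2 + 5) = 6/7.
t₂ = 6/(6/7 + 5) = 42/41.
t₃ = 6/(42/41 + 5) = 246/247.
t₄ = 6/(246/247 + 5) = 1482/1481.
t₅ = 6/(1482/1481 + 5) = 8886/8887.

8886/8887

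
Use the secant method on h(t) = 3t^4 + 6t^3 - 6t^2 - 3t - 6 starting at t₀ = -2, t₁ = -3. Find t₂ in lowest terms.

h(-2) = -24, h(-3) = 30. t₂ = (-3) - 30·((-3) - (-2))/(30 - (-24)) = -22/9.

-22/9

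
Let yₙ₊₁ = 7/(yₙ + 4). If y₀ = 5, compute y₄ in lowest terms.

1645/1241

y₁ = 7/(5 + 4) = 7/9.
y₂ = 7/(7/9 + 4) = 63/43.
y₃ = 7/(63/43 + 4) = 301/235.
y₄ = 7/(301/235 + 4) = 1645/1241.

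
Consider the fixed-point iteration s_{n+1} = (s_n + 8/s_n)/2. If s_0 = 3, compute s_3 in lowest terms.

s_1 = (3 + 8/3)/2 = 17/6.
s_2 = (17/6 + 8/(17/6))/2 = 577/204.
s_3 = (577/204 + 8/(577/204))/2 = 665857/235416.

665857/235416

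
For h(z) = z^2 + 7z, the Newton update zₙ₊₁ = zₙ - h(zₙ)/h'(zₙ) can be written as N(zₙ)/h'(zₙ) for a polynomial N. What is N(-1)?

1

h'(z) = 2z + 7.
N(z) = z·h'(z) - h(z) = z·(2z + 7) - (z^2 + 7z) = z^2.
N(-1) = 1.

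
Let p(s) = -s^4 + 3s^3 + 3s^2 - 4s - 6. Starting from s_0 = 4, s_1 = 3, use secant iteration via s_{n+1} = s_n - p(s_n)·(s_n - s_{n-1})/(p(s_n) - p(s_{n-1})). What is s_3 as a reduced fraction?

6519912/1861835

p(4) = -38, p(3) = 9. s_2 = 3 - 9·(3 - 4)/(9 - (-38)) = 150/47.
p(3) = 9, p(150/47) = 27160614/4879681. s_3 = (150/47) - (27160614/4879681)·((150/47) - 3)/((27160614/4879681) - 9) = 6519912/1861835.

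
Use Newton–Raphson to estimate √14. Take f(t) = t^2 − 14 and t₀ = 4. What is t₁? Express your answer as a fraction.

15/4

f'(t) = 2t.
f(4) = 2, f'(4) = 8, so t₁ = 4 − 2/8 = 15/4.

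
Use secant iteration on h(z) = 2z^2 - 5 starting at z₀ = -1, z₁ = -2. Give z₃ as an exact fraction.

-11/7

h(-1) = -3, h(-2) = 3. z₂ = (-2) - 3·((-2) - (-1))/(3 - (-3)) = -3/2.
h(-2) = 3, h(-3/2) = -1/2. z₃ = (-3/2) - (-1/2)·((-3/2) - (-2))/((-1/2) - 3) = -11/7.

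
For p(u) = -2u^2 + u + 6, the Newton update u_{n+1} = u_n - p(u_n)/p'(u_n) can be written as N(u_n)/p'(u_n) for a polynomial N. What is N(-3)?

p'(u) = -4u + 1.
N(u) = u·p'(u) - p(u) = u·(-4u + 1) - (-2u^2 + u + 6) = -2u^2 - 6.
N(-3) = -24.

-24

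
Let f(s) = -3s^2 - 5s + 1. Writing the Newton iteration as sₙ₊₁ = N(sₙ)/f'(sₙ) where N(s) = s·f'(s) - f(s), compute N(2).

f'(s) = -6s - 5.
N(s) = s·f'(s) - f(s) = s·(-6s - 5) - (-3s^2 - 5s + 1) = -3s^2 - 1.
N(2) = -13.

-13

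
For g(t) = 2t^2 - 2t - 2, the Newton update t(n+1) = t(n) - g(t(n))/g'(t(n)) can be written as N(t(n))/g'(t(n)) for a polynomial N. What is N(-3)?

20

g'(t) = 4t - 2.
N(t) = t·g'(t) - g(t) = t·(4t - 2) - (2t^2 - 2t - 2) = 2t^2 + 2.
N(-3) = 20.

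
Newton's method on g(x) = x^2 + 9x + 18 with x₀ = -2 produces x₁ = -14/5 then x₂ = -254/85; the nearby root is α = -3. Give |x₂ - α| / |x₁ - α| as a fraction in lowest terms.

x₁ - α = -14/5 - (-3) = -14/5 + 3 = 1/5, so |x₁ - α| = 1/5.
x₂ - α = -254/85 - (-3) = -254/85 + 3 = 1/85, so |x₂ - α| = 1/85.
Ratio = (1/85) / (1/5) = 1/17.

1/17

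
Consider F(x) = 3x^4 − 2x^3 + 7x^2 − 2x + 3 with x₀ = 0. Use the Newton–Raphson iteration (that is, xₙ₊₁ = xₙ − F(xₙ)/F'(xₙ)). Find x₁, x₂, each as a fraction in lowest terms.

F'(x) = 12x^3 − 6x^2 + 14x − 2.
F(0) = 3, F'(0) = −2, so x₁ = 0 − 3/(−2) = 3/2.
F(3/2) = 387/16, F'(3/2) = 46, so x₂ = (3/2) − (387/16)/46 = 717/736.

x₁ = 3/2, x₂ = 717/736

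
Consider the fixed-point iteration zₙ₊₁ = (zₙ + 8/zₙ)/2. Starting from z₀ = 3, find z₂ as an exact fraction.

z₁ = (3 + 8/3)/2 = 17/6.
z₂ = (17/6 + 8/(17/6))/2 = 577/204.

577/204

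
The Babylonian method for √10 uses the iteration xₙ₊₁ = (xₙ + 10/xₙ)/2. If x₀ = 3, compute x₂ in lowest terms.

x₁ = (3 + 10/3)/2 = 19/6.
x₂ = (19/6 + 10/(19/6))/2 = 721/228.

721/228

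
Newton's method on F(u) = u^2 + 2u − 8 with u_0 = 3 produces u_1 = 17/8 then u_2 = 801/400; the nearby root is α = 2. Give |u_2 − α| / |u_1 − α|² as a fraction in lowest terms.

u_1 − α = 17/8 − 2 = 1/8, so |u_1 − α| = 1/8.
u_2 − α = 801/400 − 2 = 1/400, so |u_2 − α| = 1/400.
|u_1 − α|² = 1/64.
Ratio = (1/400) / (1/64) = 4/25.

4/25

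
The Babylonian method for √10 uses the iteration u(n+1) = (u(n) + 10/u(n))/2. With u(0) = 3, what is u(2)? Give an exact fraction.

721/228

u(1) = (3 + 10/3)/2 = 19/6.
u(2) = (19/6 + 10/(19/6))/2 = 721/228.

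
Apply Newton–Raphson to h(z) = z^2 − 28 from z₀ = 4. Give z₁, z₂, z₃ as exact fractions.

z₁ = 11/2, z₂ = 233/44, z₃ = 108497/20504

h'(z) = 2z.
h(4) = −12, h'(4) = 8, so z₁ = 4 − (−12)/8 = 11/2.
h(11/2) = 9/4, h'(11/2) = 11, so z₂ = (11/2) − (9/4)/11 = 233/44.
h(233/44) = 81/1936, h'(233/44) = 233/22, so z₃ = (233/44) − (81/1936)/(233/22) = 108497/20504.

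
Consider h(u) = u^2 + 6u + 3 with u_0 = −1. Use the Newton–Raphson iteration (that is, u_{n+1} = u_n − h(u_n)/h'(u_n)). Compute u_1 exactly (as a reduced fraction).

h'(u) = 2u + 6.
h(−1) = −2, h'(−1) = 4, so u_1 = (−1) − (−2)/4 = −1/2.

−1/2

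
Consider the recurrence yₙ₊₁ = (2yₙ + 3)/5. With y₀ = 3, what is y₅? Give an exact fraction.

y₁ = (2·3 + 3)/5 = 9/5.
y₂ = (2·(9/5) + 3)/5 = 33/25.
y₃ = (2·(33/25) + 3)/5 = 141/125.
y₄ = (2·(141/125) + 3)/5 = 657/625.
y₅ = (2·(657/625) + 3)/5 = 3189/3125.

3189/3125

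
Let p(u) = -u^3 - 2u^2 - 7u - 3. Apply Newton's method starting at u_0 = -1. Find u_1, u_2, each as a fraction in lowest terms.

p'(u) = -3u^2 - 4u - 7.
p(-1) = 3, p'(-1) = -6, so u_1 = (-1) - 3/(-6) = -1/2.
p(-1/2) = 1/8, p'(-1/2) = -23/4, so u_2 = (-1/2) - (1/8)/(-23/4) = -11/23.

u_1 = -1/2, u_2 = -11/23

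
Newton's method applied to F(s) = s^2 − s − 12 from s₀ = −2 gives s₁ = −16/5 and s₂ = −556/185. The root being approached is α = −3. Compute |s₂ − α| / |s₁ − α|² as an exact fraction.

s₁ − α = −16/5 − (−3) = −16/5 + 3 = −1/5, so |s₁ − α| = 1/5.
s₂ − α = −556/185 − (−3) = −556/185 + 3 = −1/185, so |s₂ − α| = 1/185.
|s₁ − α|² = 1/25.
Ratio = (1/185) / (1/25) = 5/37.

5/37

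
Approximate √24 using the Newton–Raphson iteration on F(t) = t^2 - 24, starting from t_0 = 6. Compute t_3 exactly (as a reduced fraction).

F'(t) = 2t.
F(6) = 12, F'(6) = 12, so t_1 = 6 - 12/12 = 5.
F(5) = 1, F'(5) = 10, so t_2 = 5 - 1/10 = 49/10.
F(49/10) = 1/100, F'(49/10) = 49/5, so t_3 = (49/10) - (1/100)/(49/5) = 4801/980.

4801/980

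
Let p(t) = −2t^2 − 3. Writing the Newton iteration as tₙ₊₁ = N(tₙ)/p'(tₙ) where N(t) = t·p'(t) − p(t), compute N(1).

1

p'(t) = −4t.
N(t) = t·p'(t) − p(t) = t·(−4t) − (−2t^2 − 3) = −2t^2 + 3.
N(1) = 1.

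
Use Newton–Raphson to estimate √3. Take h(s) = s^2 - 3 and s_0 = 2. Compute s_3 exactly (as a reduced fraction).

h'(s) = 2s.
h(2) = 1, h'(2) = 4, so s_1 = 2 - 1/4 = 7/4.
h(7/4) = 1/16, h'(7/4) = 7/2, so s_2 = (7/4) - (1/16)/(7/2) = 97/56.
h(97/56) = 1/3136, h'(97/56) = 97/28, so s_3 = (97/56) - (1/3136)/(97/28) = 18817/10864.

18817/10864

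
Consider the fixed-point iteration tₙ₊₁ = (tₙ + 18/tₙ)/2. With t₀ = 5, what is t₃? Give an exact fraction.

26628001/6276280

t₁ = (5 + 18/5)/2 = 43/10.
t₂ = (43/10 + 18/(43/10))/2 = 3649/860.
t₃ = (3649/860 + 18/(3649/860))/2 = 26628001/6276280.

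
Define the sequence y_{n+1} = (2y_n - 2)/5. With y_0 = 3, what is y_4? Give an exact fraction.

y_1 = (2·3 - 2)/5 = 4/5.
y_2 = (2·(4/5) - 2)/5 = -2/25.
y_3 = (2·(-2/25) - 2)/5 = -54/125.
y_4 = (2·(-54/125) - 2)/5 = -358/625.

-358/625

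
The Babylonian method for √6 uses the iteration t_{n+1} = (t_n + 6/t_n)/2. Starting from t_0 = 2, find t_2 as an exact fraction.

t_1 = (2 + 6/2)/2 = 5/2.
t_2 = (5/2 + 6/(5/2))/2 = 49/20.

49/20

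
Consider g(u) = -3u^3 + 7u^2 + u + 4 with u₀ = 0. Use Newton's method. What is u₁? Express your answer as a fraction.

g'(u) = -9u^2 + 14u + 1.
g(0) = 4, g'(0) = 1, so u₁ = 0 - 4/1 = -4.

-4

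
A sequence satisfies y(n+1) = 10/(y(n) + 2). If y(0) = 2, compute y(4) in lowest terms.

y(1) = 10/(2 + 2) = 5/2.
y(2) = 10/(5/2 + 2) = 20/9.
y(3) = 10/(20/9 + 2) = 45/19.
y(4) = 10/(45/19 + 2) = 190/83.

190/83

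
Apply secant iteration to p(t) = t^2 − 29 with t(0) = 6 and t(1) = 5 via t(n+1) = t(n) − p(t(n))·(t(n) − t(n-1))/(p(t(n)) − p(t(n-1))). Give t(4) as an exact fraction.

p(6) = 7, p(5) = −4. t(2) = 5 − (−4)·(5 − 6)/((−4) − 7) = 59/11.
p(5) = −4, p(59/11) = −28/121. t(3) = (59/11) − (−28/121)·((59/11) − 5)/((−28/121) − (−4)) = 307/57.
p(59/11) = −28/121, p(307/57) = 28/3249. t(4) = (307/57) − (28/3249)·((307/57) − (59/11))/((28/3249) − (−28/121)) = 9074/1685.

9074/1685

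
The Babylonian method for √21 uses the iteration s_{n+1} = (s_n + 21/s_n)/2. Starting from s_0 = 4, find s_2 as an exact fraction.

s_1 = (4 + 21/4)/2 = 37/8.
s_2 = (37/8 + 21/(37/8))/2 = 2713/592.

2713/592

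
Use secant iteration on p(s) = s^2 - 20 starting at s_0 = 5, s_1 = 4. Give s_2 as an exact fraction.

p(5) = 5, p(4) = -4. s_2 = 4 - (-4)·(4 - 5)/((-4) - 5) = 40/9.

40/9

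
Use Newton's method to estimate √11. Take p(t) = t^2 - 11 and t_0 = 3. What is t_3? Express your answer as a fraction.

p'(t) = 2t.
p(3) = -2, p'(3) = 6, so t_1 = 3 - (-2)/6 = 10/3.
p(10/3) = 1/9, p'(10/3) = 20/3, so t_2 = (10/3) - (1/9)/(20/3) = 199/60.
p(199/60) = 1/3600, p'(199/60) = 199/30, so t_3 = (199/60) - (1/3600)/(199/30) = 79201/23880.

79201/23880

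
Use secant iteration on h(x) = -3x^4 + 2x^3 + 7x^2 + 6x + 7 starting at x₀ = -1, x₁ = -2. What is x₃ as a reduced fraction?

h(-1) = 3, h(-2) = -41. x₂ = (-2) - (-41)·((-2) - (-1))/((-41) - 3) = -47/44.
h(-2) = -41, h(-47/44) = 8375685/3748096. x₃ = (-47/44) - (8375685/3748096)·((-47/44) - (-2))/((8375685/3748096) - (-41)) = -4412218/3952381.

-4412218/3952381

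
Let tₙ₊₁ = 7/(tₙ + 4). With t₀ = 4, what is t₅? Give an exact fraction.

7847/5968

t₁ = 7/(4 + 4) = 7/8.
t₂ = 7/(7/8 + 4) = 56/39.
t₃ = 7/(56/39 + 4) = 273/212.
t₄ = 7/(273/212 + 4) = 1484/1121.
t₅ = 7/(1484/1121 + 4) = 7847/5968.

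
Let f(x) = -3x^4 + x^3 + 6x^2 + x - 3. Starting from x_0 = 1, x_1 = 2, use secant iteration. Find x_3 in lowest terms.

f(1) = 2, f(2) = -17. x_2 = 2 - (-17)·(2 - 1)/((-17) - 2) = 21/19.
f(2) = -17, f(21/19) = 300798/130321. x_3 = (21/19) - (300798/130321)·((21/19) - 2)/((300798/130321) - (-17)) = 179427/148015.

179427/148015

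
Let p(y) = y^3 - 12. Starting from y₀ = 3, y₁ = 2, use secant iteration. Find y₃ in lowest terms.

p(3) = 15, p(2) = -4. y₂ = 2 - (-4)·(2 - 3)/((-4) - 15) = 42/19.
p(2) = -4, p(42/19) = -8220/6859. y₃ = (42/19) - (-8220/6859)·((42/19) - 2)/((-8220/6859) - (-4)) = 2763/1201.

2763/1201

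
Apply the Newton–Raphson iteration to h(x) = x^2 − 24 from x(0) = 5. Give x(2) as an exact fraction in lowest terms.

4801/980

h'(x) = 2x.
h(5) = 1, h'(5) = 10, so x(1) = 5 − 1/10 = 49/10.
h(49/10) = 1/100, h'(49/10) = 49/5, so x(2) = (49/10) − (1/100)/(49/5) = 4801/980.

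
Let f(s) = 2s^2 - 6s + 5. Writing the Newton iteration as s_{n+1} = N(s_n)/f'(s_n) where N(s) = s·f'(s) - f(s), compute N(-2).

3

f'(s) = 4s - 6.
N(s) = s·f'(s) - f(s) = s·(4s - 6) - (2s^2 - 6s + 5) = 2s^2 - 5.
N(-2) = 3.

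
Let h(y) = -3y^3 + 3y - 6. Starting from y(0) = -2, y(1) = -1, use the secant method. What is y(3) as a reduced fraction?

h(-2) = 12, h(-1) = -6. y(2) = (-1) - (-6)·((-1) - (-2))/((-6) - 12) = -4/3.
h(-1) = -6, h(-4/3) = -26/9. y(3) = (-4/3) - (-26/9)·((-4/3) - (-1))/((-26/9) - (-6)) = -23/14.

-23/14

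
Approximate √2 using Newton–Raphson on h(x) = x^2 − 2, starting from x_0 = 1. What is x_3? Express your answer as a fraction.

h'(x) = 2x.
h(1) = −1, h'(1) = 2, so x_1 = 1 − (−1)/2 = 3/2.
h(3/2) = 1/4, h'(3/2) = 3, so x_2 = (3/2) − (1/4)/3 = 17/12.
h(17/12) = 1/144, h'(17/12) = 17/6, so x_3 = (17/12) − (1/144)/(17/6) = 577/408.

577/408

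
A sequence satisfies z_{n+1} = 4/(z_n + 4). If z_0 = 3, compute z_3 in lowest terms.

32/39

z_1 = 4/(3 + 4) = 4/7.
z_2 = 4/(4/7 + 4) = 7/8.
z_3 = 4/(7/8 + 4) = 32/39.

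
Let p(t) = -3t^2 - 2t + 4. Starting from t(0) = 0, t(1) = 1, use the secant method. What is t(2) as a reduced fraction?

4/5

p(0) = 4, p(1) = -1. t(2) = 1 - (-1)·(1 - 0)/((-1) - 4) = 4/5.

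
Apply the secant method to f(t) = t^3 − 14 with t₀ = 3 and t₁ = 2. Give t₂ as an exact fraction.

f(3) = 13, f(2) = −6. t₂ = 2 − (−6)·(2 − 3)/((−6) − 13) = 44/19.

44/19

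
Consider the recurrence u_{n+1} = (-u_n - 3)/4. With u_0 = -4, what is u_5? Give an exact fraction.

-611/1024

u_1 = (-(-4) - 3)/4 = 1/4.
u_2 = (-(1/4) - 3)/4 = -13/16.
u_3 = (-(-13/16) - 3)/4 = -35/64.
u_4 = (-(-35/64) - 3)/4 = -157/256.
u_5 = (-(-157/256) - 3)/4 = -611/1024.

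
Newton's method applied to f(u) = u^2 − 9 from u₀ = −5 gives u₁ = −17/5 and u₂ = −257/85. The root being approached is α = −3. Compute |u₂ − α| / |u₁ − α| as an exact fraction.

u₁ − α = −17/5 − (−3) = −17/5 + 3 = −2/5, so |u₁ − α| = 2/5.
u₂ − α = −257/85 − (−3) = −257/85 + 3 = −2/85, so |u₂ − α| = 2/85.
Ratio = (2/85) / (2/5) = 1/17.

1/17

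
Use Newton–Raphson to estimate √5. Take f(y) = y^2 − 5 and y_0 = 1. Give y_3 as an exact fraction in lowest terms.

f'(y) = 2y.
f(1) = −4, f'(1) = 2, so y_1 = 1 − (−4)/2 = 3.
f(3) = 4, f'(3) = 6, so y_2 = 3 − 4/6 = 7/3.
f(7/3) = 4/9, f'(7/3) = 14/3, so y_3 = (7/3) − (4/9)/(14/3) = 47/21.

47/21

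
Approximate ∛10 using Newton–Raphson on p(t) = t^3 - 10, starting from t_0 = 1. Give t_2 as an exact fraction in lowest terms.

p'(t) = 3t^2.
p(1) = -9, p'(1) = 3, so t_1 = 1 - (-9)/3 = 4.
p(4) = 54, p'(4) = 48, so t_2 = 4 - 54/48 = 23/8.

23/8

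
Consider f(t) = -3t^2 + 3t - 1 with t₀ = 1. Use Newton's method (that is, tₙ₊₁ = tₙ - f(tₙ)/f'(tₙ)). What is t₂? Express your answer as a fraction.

f'(t) = -6t + 3.
f(1) = -1, f'(1) = -3, so t₁ = 1 - (-1)/(-3) = 2/3.
f(2/3) = -1/3, f'(2/3) = -1, so t₂ = (2/3) - (-1/3)/(-1) = 1/3.

1/3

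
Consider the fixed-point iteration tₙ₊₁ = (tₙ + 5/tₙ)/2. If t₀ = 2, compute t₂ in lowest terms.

t₁ = (2 + 5/2)/2 = 9/4.
t₂ = (9/4 + 5/(9/4))/2 = 161/72.

161/72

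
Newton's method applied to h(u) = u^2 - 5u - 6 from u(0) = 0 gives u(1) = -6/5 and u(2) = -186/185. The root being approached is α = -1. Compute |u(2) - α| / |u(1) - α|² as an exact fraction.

u(1) - α = -6/5 - (-1) = -6/5 + 1 = -1/5, so |u(1) - α| = 1/5.
u(2) - α = -186/185 - (-1) = -186/185 + 1 = -1/185, so |u(2) - α| = 1/185.
|u(1) - α|² = 1/25.
Ratio = (1/185) / (1/25) = 5/37.

5/37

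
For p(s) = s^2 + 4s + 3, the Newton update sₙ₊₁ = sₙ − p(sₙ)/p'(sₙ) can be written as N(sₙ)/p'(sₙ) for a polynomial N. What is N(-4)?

p'(s) = 2s + 4.
N(s) = s·p'(s) − p(s) = s·(2s + 4) − (s^2 + 4s + 3) = s^2 − 3.
N(-4) = 13.

13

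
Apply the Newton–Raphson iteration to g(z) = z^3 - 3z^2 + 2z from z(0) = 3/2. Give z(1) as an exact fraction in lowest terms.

g'(z) = 3z^2 - 6z + 2.
g(3/2) = -3/8, g'(3/2) = -1/4, so z(1) = (3/2) - (-3/8)/(-1/4) = 0.

0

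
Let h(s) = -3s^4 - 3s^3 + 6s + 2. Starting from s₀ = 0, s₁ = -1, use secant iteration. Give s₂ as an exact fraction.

-1/3

h(0) = 2, h(-1) = -4. s₂ = (-1) - (-4)·((-1) - 0)/((-4) - 2) = -1/3.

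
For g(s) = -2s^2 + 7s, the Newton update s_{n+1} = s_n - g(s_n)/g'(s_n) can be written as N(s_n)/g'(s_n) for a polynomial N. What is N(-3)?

-18

g'(s) = -4s + 7.
N(s) = s·g'(s) - g(s) = s·(-4s + 7) - (-2s^2 + 7s) = -2s^2.
N(-3) = -18.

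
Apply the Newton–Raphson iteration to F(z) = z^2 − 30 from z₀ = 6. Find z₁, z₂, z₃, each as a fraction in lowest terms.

z₁ = 11/2, z₂ = 241/44, z₃ = 116161/21208

F'(z) = 2z.
F(6) = 6, F'(6) = 12, so z₁ = 6 − 6/12 = 11/2.
F(11/2) = 1/4, F'(11/2) = 11, so z₂ = (11/2) − (1/4)/11 = 241/44.
F(241/44) = 1/1936, F'(241/44) = 241/22, so z₃ = (241/44) − (1/1936)/(241/22) = 116161/21208.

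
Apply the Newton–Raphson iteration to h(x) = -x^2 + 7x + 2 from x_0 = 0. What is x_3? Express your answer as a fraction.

h'(x) = -2x + 7.
h(0) = 2, h'(0) = 7, so x_1 = 0 - 2/7 = -2/7.
h(-2/7) = -4/49, h'(-2/7) = 53/7, so x_2 = (-2/7) - (-4/49)/(53/7) = -102/371.
h(-102/371) = -16/137641, h'(-102/371) = 2801/371, so x_3 = (-102/371) - (-16/137641)/(2801/371) = -285686/1039171.

-285686/1039171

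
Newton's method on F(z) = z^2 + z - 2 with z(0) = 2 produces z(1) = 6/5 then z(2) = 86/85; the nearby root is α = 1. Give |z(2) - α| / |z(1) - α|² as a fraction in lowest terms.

5/17

z(1) - α = 6/5 - 1 = 1/5, so |z(1) - α| = 1/5.
z(2) - α = 86/85 - 1 = 1/85, so |z(2) - α| = 1/85.
|z(1) - α|² = 1/25.
Ratio = (1/85) / (1/25) = 5/17.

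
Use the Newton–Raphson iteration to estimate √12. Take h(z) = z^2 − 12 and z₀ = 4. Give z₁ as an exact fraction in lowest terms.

7/2

h'(z) = 2z.
h(4) = 4, h'(4) = 8, so z₁ = 4 − 4/8 = 7/2.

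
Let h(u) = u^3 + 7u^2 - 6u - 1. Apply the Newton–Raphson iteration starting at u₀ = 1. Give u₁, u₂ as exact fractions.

h'(u) = 3u^2 + 14u - 6.
h(1) = 1, h'(1) = 11, so u₁ = 1 - 1/11 = 10/11.
h(10/11) = 109/1331, h'(10/11) = 1114/121, so u₂ = (10/11) - (109/1331)/(1114/121) = 11031/12254.

u₁ = 10/11, u₂ = 11031/12254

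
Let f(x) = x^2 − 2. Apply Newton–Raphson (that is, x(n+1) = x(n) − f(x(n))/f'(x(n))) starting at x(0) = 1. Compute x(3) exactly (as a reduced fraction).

577/408

f'(x) = 2x.
f(1) = −1, f'(1) = 2, so x(1) = 1 − (−1)/2 = 3/2.
f(3/2) = 1/4, f'(3/2) = 3, so x(2) = (3/2) − (1/4)/3 = 17/12.
f(17/12) = 1/144, f'(17/12) = 17/6, so x(3) = (17/12) − (1/144)/(17/6) = 577/408.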